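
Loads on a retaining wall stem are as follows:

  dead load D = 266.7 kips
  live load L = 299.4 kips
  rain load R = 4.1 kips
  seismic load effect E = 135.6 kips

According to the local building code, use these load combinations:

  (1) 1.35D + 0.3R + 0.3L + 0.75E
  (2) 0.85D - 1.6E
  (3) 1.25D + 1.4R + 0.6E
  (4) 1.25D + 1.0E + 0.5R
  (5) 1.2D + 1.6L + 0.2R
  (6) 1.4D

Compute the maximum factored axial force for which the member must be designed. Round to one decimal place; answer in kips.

799.9 kips

(1) 1.35(266.7) + 0.3(4.1) + 0.3(299.4) + 0.75(135.6) = 552.8
(2) 0.85(266.7) - 1.6(135.6) = 226.7 - 217.0 = 9.7
(3) 1.25(266.7) + 1.4(4.1) + 0.6(135.6) = 333.4 + 5.7 + 81.4 = 420.5
(4) 1.25(266.7) + 1.0(135.6) + 0.5(4.1) = 471.0
(5) 1.2(266.7) + 1.6(299.4) + 0.2(4.1) = 799.9
(6) 1.4(266.7) = 373.4
The controlling combination is 5, giving 799.9 kips.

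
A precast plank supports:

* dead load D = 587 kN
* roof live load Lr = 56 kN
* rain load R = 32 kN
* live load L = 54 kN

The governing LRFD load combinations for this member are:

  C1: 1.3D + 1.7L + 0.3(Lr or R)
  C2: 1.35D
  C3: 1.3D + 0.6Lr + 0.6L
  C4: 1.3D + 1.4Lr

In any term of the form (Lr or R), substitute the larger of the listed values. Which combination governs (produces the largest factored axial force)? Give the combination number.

Combination 1

(Lr or R) → Lr = 56 kN.
C1: 1.3(587) + 1.7(54) + 0.3(56) = 871.7
C2: 1.35(587) = 792.5
C3: 1.3(587) + 0.6(56) + 0.6(54) = 829.1
C4: 1.3(587) + 1.4(56) = 841.5
The largest value is 871.7 kN from combination 1.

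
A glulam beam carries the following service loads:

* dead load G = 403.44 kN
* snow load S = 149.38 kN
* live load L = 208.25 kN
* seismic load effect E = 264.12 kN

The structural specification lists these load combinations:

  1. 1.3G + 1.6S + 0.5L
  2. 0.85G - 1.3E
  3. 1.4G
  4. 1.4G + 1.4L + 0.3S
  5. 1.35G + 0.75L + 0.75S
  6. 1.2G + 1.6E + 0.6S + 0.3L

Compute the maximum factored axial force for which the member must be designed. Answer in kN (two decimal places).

1. 1.3(403.44) + 1.6(149.38) + 0.5(208.25) = 524.47 + 239.01 + 104.13 = 867.61
2. 0.85(403.44) - 1.3(264.12) = -0.43
3. 1.4(403.44) = 564.82
4. 1.4(403.44) + 1.4(208.25) + 0.3(149.38) = 564.82 + 291.55 + 44.81 = 901.18
5. 1.35(403.44) + 0.75(208.25) + 0.75(149.38) = 544.64 + 156.19 + 112.04 = 812.87
6. 1.2(403.44) + 1.6(264.12) + 0.6(149.38) + 0.3(208.25) = 1058.82
The controlling combination is 6, giving 1058.82 kN.

1058.82 kN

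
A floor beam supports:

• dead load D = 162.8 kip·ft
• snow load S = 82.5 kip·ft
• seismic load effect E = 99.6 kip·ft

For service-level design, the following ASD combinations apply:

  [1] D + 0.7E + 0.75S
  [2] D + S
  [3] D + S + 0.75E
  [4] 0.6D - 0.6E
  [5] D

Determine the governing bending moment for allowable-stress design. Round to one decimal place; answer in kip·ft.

[1] 1.0(162.8) + 0.7(99.6) + 0.75(82.5) = 162.8 + 69.7 + 61.9 = 294.4
[2] 1.0(162.8) + 1.0(82.5) = 162.8 + 82.5 = 245.3
[3] 1.0(162.8) + 1.0(82.5) + 0.75(99.6) = 162.8 + 82.5 + 74.7 = 320.0
[4] 0.6(162.8) - 0.6(99.6) = 97.7 - 59.8 = 37.9
[5] 1.0(162.8) = 162.8
Combination 3 governs: M = 320.0 kip·ft.

320.0 kip·ft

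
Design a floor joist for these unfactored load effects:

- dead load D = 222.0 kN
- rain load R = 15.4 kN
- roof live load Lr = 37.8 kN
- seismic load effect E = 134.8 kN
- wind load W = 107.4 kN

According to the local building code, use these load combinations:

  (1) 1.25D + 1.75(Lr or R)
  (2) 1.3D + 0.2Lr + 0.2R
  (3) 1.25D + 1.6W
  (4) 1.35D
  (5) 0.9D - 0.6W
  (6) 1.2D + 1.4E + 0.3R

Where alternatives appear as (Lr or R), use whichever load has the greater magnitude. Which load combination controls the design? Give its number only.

Combination 6

(Lr or R) → Lr = 37.8 kN.
(1) 1.25(222.0) + 1.75(37.8) = 277.50 + 66.15 = 343.65
(2) 1.3(222.0) + 0.2(37.8) + 0.2(15.4) = 288.60 + 7.56 + 3.08 = 299.24
(3) 1.25(222.0) + 1.6(107.4) = 277.50 + 171.84 = 449.34
(4) 1.35(222.0) = 299.70
(5) 0.9(222.0) - 0.6(107.4) = 199.80 - 64.44 = 135.36
(6) 1.2(222.0) + 1.4(134.8) + 0.3(15.4) = 266.40 + 188.72 + 4.62 = 459.74
The largest value is 459.74 kN from combination 6.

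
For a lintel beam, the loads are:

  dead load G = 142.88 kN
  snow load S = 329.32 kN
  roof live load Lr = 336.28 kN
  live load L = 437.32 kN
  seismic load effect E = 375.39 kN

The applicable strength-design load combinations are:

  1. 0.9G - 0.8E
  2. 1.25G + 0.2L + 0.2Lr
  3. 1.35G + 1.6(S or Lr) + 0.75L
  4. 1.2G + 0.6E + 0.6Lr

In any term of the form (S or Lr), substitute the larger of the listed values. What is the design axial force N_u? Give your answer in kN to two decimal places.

1058.93 kN

(S or Lr) → Lr = 336.28 kN.
1. 0.9(142.88) - 0.8(375.39) = 128.59 - 300.31 = -171.72
2. 1.25(142.88) + 0.2(437.32) + 0.2(336.28) = 178.60 + 87.46 + 67.26 = 333.32
3. 1.35(142.88) + 1.6(336.28) + 0.75(437.32) = 192.89 + 538.05 + 327.99 = 1058.93
4. 1.2(142.88) + 0.6(375.39) + 0.6(336.28) = 171.46 + 225.23 + 201.77 = 598.46
The controlling combination is 3, giving 1058.93 kN.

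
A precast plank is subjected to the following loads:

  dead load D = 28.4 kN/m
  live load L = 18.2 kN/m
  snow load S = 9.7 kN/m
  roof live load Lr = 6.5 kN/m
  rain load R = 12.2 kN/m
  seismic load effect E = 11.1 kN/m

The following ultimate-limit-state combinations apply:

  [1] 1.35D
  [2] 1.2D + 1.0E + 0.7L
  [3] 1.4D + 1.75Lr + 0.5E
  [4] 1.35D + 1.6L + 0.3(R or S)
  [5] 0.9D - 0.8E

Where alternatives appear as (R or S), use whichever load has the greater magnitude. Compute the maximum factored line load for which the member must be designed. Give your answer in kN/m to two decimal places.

71.12 kN/m

(R or S) → R = 12.2 kN/m.
[1] 1.35(28.4) = 38.34
[2] 1.2(28.4) + 1.0(11.1) + 0.7(18.2) = 34.08 + 11.10 + 12.74 = 57.92
[3] 1.4(28.4) + 1.75(6.5) + 0.5(11.1) = 39.76 + 11.38 + 5.55 = 56.69
[4] 1.35(28.4) + 1.6(18.2) + 0.3(12.2) = 38.34 + 29.12 + 3.66 = 71.12
[5] 0.9(28.4) - 0.8(11.1) = 25.56 - 8.88 = 16.68
Maximum is from combination 4.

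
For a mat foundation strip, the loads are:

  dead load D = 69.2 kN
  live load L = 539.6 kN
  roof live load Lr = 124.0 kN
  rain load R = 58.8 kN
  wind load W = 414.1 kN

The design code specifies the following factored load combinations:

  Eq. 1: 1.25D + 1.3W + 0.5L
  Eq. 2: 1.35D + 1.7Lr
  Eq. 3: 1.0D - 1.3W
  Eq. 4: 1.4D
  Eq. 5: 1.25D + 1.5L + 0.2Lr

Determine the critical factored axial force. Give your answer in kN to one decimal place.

920.7 kN

Eq. 1: 1.25(69.2) + 1.3(414.1) + 0.5(539.6) = 86.5 + 538.3 + 269.8 = 894.6
Eq. 2: 1.35(69.2) + 1.7(124.0) = 93.4 + 210.8 = 304.2
Eq. 3: 1.0(69.2) - 1.3(414.1) = 69.2 - 538.3 = -469.1
Eq. 4: 1.4(69.2) = 96.9
Eq. 5: 1.25(69.2) + 1.5(539.6) + 0.2(124.0) = 86.5 + 809.4 + 24.8 = 920.7
Maximum is from combination 5.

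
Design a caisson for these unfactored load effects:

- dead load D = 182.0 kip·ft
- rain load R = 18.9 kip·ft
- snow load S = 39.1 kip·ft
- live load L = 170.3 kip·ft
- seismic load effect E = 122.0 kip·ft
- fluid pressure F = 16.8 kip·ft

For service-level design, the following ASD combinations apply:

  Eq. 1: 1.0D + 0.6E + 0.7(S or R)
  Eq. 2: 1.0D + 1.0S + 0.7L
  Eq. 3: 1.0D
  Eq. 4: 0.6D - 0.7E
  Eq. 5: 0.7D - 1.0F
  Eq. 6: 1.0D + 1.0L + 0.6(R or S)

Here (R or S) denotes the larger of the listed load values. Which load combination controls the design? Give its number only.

(S or R) → S = 39.1 kip·ft; (R or S) → S = 39.1 kip·ft.
Eq. 1: 1.0(182.0) + 0.6(122.0) + 0.7(39.1) = 182.0 + 73.2 + 27.4 = 282.6
Eq. 2: 1.0(182.0) + 1.0(39.1) + 0.7(170.3) = 182.0 + 39.1 + 119.2 = 340.3
Eq. 3: 1.0(182.0) = 182.0
Eq. 4: 0.6(182.0) - 0.7(122.0) = 109.2 - 85.4 = 23.8
Eq. 5: 0.7(182.0) - 1.0(16.8) = 127.4 - 16.8 = 110.6
Eq. 6: 1.0(182.0) + 1.0(170.3) + 0.6(39.1) = 182.0 + 170.3 + 23.5 = 375.8
The largest value is 375.8 kip·ft from combination 6.

Combination 6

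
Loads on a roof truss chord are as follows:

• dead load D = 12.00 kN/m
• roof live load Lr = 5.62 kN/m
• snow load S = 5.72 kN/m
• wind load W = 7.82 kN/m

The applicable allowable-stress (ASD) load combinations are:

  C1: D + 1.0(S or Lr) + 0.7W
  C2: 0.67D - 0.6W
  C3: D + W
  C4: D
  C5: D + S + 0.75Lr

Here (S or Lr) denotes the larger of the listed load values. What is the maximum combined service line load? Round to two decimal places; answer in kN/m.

(S or Lr) → S = 5.72 kN/m.
C1: 1.0(12.00) + 1.0(5.72) + 0.7(7.82) = 12.00 + 5.72 + 5.47 = 23.19
C2: 0.67(12.00) - 0.6(7.82) = 8.04 - 4.69 = 3.35
C3: 1.0(12.00) + 1.0(7.82) = 12.00 + 7.82 = 19.82
C4: 1.0(12.00) = 12.00
C5: 1.0(12.00) + 1.0(5.72) + 0.75(5.62) = 12.00 + 5.72 + 4.22 = 21.94
Combination 1 governs: w = 23.19 kN/m.

23.19 kN/m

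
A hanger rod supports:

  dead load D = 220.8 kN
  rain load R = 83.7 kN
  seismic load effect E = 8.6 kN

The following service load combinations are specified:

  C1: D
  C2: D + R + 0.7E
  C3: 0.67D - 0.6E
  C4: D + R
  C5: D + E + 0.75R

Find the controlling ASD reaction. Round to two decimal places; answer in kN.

C1: 1.0(220.8) = 220.80
C2: 1.0(220.8) + 1.0(83.7) + 0.7(8.6) = 220.80 + 83.70 + 6.02 = 310.52
C3: 0.67(220.8) - 0.6(8.6) = 147.94 - 5.16 = 142.78
C4: 1.0(220.8) + 1.0(83.7) = 220.80 + 83.70 = 304.50
C5: 1.0(220.8) + 1.0(8.6) + 0.75(83.7) = 220.80 + 8.60 + 62.78 = 292.18
The controlling combination is 2, giving 310.52 kN.

310.52 kN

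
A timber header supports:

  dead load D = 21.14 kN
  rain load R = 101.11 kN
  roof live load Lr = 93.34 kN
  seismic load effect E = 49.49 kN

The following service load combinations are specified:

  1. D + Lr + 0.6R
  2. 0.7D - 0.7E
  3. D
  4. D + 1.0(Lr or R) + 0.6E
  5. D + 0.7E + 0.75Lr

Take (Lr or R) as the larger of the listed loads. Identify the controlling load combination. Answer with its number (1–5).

Combination 1

(Lr or R) → R = 101.11 kN.
1. 1.0(21.14) + 1.0(93.34) + 0.6(101.11) = 175.15
2. 0.7(21.14) - 0.7(49.49) = -19.85
3. 1.0(21.14) = 21.14
4. 1.0(21.14) + 1.0(101.11) + 0.6(49.49) = 151.94
5. 1.0(21.14) + 0.7(49.49) + 0.75(93.34) = 125.79
The largest value is 175.15 kN from combination 1.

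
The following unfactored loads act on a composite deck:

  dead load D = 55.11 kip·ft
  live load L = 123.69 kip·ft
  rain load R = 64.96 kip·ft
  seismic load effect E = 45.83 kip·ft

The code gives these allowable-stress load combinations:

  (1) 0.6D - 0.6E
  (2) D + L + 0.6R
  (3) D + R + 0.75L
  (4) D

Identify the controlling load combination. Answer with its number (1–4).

Combination 2

(1) 0.6(55.11) - 0.6(45.83) = 33.07 - 27.50 = 5.57
(2) 1.0(55.11) + 1.0(123.69) + 0.6(64.96) = 55.11 + 123.69 + 38.98 = 217.78
(3) 1.0(55.11) + 1.0(64.96) + 0.75(123.69) = 55.11 + 64.96 + 92.77 = 212.84
(4) 1.0(55.11) = 55.11
The largest value is 217.78 kip·ft from combination 2.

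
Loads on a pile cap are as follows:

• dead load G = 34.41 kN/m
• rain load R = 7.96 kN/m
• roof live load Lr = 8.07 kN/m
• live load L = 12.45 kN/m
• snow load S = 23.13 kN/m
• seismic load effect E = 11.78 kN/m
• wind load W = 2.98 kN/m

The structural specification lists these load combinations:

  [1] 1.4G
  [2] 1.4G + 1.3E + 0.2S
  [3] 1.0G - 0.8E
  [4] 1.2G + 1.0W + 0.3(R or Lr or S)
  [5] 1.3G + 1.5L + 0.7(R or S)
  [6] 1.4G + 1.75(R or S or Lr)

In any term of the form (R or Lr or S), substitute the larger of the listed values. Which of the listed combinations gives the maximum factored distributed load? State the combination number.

Combination 6

(R or Lr or S) → S = 23.13 kN/m; (R or S) → S = 23.13 kN/m; (R or S or Lr) → S = 23.13 kN/m.
[1] 1.4(34.41) = 48.17
[2] 1.4(34.41) + 1.3(11.78) + 0.2(23.13) = 48.17 + 15.31 + 4.63 = 68.11
[3] 1.0(34.41) - 0.8(11.78) = 34.41 - 9.42 = 24.99
[4] 1.2(34.41) + 1.0(2.98) + 0.3(23.13) = 41.29 + 2.98 + 6.94 = 51.21
[5] 1.3(34.41) + 1.5(12.45) + 0.7(23.13) = 44.73 + 18.68 + 16.19 = 79.60
[6] 1.4(34.41) + 1.75(23.13) = 48.17 + 40.48 = 88.65
The largest value is 88.65 kN/m from combination 6.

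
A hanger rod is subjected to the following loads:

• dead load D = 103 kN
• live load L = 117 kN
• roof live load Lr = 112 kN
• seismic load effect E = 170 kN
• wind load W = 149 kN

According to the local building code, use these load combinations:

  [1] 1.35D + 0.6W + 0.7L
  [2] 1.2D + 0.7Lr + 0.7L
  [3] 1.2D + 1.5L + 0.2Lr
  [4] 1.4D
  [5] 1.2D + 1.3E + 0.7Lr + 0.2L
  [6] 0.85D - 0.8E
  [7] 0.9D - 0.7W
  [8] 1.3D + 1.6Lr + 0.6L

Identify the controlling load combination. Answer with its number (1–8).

Combination 5

[1] 1.35(103) + 0.6(149) + 0.7(117) = 139.05 + 89.40 + 81.90 = 310.35
[2] 1.2(103) + 0.7(112) + 0.7(117) = 123.60 + 78.40 + 81.90 = 283.90
[3] 1.2(103) + 1.5(117) + 0.2(112) = 123.60 + 175.50 + 22.40 = 321.50
[4] 1.4(103) = 144.20
[5] 1.2(103) + 1.3(170) + 0.7(112) + 0.2(117) = 123.60 + 221.00 + 78.40 + 23.40 = 446.40
[6] 0.85(103) - 0.8(170) = 87.55 - 136.00 = -48.45
[7] 0.9(103) - 0.7(149) = 92.70 - 104.30 = -11.60
[8] 1.3(103) + 1.6(112) + 0.6(117) = 133.90 + 179.20 + 70.20 = 383.30
The largest value is 446.40 kN from combination 5.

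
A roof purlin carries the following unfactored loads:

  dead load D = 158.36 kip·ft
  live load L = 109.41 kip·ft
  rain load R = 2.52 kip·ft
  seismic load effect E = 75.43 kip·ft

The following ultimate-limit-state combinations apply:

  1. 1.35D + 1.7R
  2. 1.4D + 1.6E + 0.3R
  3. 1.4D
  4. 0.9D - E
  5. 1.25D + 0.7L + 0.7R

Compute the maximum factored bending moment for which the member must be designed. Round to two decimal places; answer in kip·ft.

343.15 kip·ft

1. 1.35(158.36) + 1.7(2.52) = 213.79 + 4.28 = 218.07
2. 1.4(158.36) + 1.6(75.43) + 0.3(2.52) = 221.70 + 120.69 + 0.76 = 343.15
3. 1.4(158.36) = 221.70
4. 0.9(158.36) - 1.0(75.43) = 142.52 - 75.43 = 67.09
5. 1.25(158.36) + 0.7(109.41) + 0.7(2.52) = 197.95 + 76.59 + 1.76 = 276.30
Maximum is from combination 2.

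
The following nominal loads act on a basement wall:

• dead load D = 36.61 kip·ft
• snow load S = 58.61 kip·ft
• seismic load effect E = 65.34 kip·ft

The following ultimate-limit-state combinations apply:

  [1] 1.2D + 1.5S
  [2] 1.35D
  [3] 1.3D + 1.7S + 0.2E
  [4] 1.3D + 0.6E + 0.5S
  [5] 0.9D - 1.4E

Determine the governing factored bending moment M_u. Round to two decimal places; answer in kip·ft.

160.30 kip·ft

[1] 1.2(36.61) + 1.5(58.61) = 131.85
[2] 1.35(36.61) = 49.42
[3] 1.3(36.61) + 1.7(58.61) + 0.2(65.34) = 160.30
[4] 1.3(36.61) + 0.6(65.34) + 0.5(58.61) = 116.10
[5] 0.9(36.61) - 1.4(65.34) = -58.53
The controlling combination is 3, giving 160.30 kip·ft.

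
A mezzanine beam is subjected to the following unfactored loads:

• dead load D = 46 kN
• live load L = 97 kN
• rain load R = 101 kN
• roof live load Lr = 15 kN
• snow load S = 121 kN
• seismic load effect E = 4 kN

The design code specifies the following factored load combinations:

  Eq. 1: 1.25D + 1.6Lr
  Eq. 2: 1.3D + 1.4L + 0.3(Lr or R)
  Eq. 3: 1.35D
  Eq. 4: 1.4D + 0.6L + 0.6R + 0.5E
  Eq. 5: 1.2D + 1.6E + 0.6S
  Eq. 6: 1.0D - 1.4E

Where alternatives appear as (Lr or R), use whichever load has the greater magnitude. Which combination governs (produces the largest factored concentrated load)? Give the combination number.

Combination 2

(Lr or R) → R = 101 kN.
Eq. 1: 1.25(46) + 1.6(15) = 57.50 + 24.00 = 81.50
Eq. 2: 1.3(46) + 1.4(97) + 0.3(101) = 59.80 + 135.80 + 30.30 = 225.90
Eq. 3: 1.35(46) = 62.10
Eq. 4: 1.4(46) + 0.6(97) + 0.6(101) + 0.5(4) = 64.40 + 58.20 + 60.60 + 2.00 = 185.20
Eq. 5: 1.2(46) + 1.6(4) + 0.6(121) = 55.20 + 6.40 + 72.60 = 134.20
Eq. 6: 1.0(46) - 1.4(4) = 46.00 - 5.60 = 40.40
The largest value is 225.90 kN from combination 2.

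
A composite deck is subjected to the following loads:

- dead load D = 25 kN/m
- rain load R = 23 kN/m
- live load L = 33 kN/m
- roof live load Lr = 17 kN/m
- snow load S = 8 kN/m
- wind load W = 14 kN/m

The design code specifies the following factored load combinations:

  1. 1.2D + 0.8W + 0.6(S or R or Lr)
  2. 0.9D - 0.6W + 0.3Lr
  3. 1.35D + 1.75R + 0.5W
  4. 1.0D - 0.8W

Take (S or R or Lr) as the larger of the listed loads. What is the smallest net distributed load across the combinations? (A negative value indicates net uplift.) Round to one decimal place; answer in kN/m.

13.8 kN/m

(S or R or Lr) → R = 23 kN/m.
1. 1.2(25) + 0.8(14) + 0.6(23) = 30.0 + 11.2 + 13.8 = 55.0
2. 0.9(25) - 0.6(14) + 0.3(17) = 22.5 - 8.4 + 5.1 = 19.2
3. 1.35(25) + 1.75(23) + 0.5(14) = 81.0
4. 1.0(25) - 0.8(14) = 25.0 - 11.2 = 13.8
Combination 4 gives the minimum: 13.8 kN/m.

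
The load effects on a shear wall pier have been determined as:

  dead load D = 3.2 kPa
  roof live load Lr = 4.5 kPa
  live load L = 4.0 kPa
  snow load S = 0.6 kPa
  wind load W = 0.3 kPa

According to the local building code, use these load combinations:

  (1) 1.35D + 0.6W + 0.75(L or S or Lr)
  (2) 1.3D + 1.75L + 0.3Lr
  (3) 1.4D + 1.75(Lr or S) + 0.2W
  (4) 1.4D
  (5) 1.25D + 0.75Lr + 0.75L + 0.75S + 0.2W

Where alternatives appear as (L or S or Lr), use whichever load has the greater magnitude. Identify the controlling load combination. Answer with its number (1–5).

(L or S or Lr) → Lr = 4.5 kPa; (Lr or S) → Lr = 4.5 kPa.
(1) 1.35(3.2) + 0.6(0.3) + 0.75(4.5) = 4.32 + 0.18 + 3.38 = 7.88
(2) 1.3(3.2) + 1.75(4.0) + 0.3(4.5) = 4.16 + 7.00 + 1.35 = 12.51
(3) 1.4(3.2) + 1.75(4.5) + 0.2(0.3) = 4.48 + 7.88 + 0.06 = 12.42
(4) 1.4(3.2) = 4.48
(5) 1.25(3.2) + 0.75(4.5) + 0.75(4.0) + 0.75(0.6) + 0.2(0.3) = 4.00 + 3.38 + 3.00 + 0.45 + 0.06 = 10.89
The largest value is 12.51 kPa from combination 2.

Combination 2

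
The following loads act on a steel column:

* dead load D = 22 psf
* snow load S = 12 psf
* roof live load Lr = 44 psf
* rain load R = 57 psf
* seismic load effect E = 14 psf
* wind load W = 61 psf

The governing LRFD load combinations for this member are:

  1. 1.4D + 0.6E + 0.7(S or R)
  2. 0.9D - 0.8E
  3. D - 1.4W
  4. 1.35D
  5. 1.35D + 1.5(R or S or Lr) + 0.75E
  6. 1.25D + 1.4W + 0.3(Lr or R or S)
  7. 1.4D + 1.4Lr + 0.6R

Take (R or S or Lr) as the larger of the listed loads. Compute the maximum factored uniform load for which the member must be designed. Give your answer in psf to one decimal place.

(S or R) → R = 57 psf; (R or S or Lr) → R = 57 psf; (Lr or R or S) → R = 57 psf.
1. 1.4(22) + 0.6(14) + 0.7(57) = 79.1
2. 0.9(22) - 0.8(14) = 8.6
3. 1.0(22) - 1.4(61) = -63.4
4. 1.35(22) = 29.7
5. 1.35(22) + 1.5(57) + 0.75(14) = 125.7
6. 1.25(22) + 1.4(61) + 0.3(57) = 130.0
7. 1.4(22) + 1.4(44) + 0.6(57) = 126.6
The controlling combination is 6, giving 130.0 psf.

130.0 psf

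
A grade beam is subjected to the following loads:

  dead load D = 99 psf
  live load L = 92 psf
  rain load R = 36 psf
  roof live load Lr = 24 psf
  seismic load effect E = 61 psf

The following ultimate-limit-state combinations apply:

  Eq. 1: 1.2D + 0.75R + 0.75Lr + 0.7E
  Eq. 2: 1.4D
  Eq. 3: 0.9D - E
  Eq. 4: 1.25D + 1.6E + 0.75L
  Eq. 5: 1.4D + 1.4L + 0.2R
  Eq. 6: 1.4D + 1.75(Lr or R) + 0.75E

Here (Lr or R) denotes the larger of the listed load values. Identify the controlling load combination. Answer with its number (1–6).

Combination 4

(Lr or R) → R = 36 psf.
Eq. 1: 1.2(99) + 0.75(36) + 0.75(24) + 0.7(61) = 206.5
Eq. 2: 1.4(99) = 138.6
Eq. 3: 0.9(99) - 1.0(61) = 28.1
Eq. 4: 1.25(99) + 1.6(61) + 0.75(92) = 290.4
Eq. 5: 1.4(99) + 1.4(92) + 0.2(36) = 274.6
Eq. 6: 1.4(99) + 1.75(36) + 0.75(61) = 247.4
The largest value is 290.4 psf from combination 4.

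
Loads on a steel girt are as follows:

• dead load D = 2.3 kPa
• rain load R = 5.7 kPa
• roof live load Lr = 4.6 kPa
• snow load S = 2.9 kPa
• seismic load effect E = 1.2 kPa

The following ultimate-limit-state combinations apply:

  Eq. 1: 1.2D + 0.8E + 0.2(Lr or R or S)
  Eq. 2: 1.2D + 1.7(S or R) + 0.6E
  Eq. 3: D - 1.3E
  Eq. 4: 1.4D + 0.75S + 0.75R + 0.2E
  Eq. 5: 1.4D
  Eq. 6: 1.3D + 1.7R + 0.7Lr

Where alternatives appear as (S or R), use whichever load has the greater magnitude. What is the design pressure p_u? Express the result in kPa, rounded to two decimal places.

(Lr or R or S) → R = 5.7 kPa; (S or R) → R = 5.7 kPa.
Eq. 1: 1.2(2.3) + 0.8(1.2) + 0.2(5.7) = 4.86
Eq. 2: 1.2(2.3) + 1.7(5.7) + 0.6(1.2) = 13.17
Eq. 3: 1.0(2.3) - 1.3(1.2) = 0.74
Eq. 4: 1.4(2.3) + 0.75(2.9) + 0.75(5.7) + 0.2(1.2) = 9.91
Eq. 5: 1.4(2.3) = 3.22
Eq. 6: 1.3(2.3) + 1.7(5.7) + 0.7(4.6) = 15.90
The controlling combination is 6, giving 15.90 kPa.

15.90 kPa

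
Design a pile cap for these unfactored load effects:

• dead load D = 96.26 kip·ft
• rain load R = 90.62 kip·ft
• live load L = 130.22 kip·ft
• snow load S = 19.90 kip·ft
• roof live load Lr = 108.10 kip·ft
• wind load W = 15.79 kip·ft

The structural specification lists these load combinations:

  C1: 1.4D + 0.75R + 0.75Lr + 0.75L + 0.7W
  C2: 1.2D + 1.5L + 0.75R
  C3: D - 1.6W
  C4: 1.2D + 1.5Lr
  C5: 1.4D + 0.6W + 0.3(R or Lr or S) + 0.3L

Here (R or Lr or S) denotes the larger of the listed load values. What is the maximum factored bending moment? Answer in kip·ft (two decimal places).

(R or Lr or S) → Lr = 108.10 kip·ft.
C1: 1.4(96.26) + 0.75(90.62) + 0.75(108.10) + 0.75(130.22) + 0.7(15.79) = 392.52
C2: 1.2(96.26) + 1.5(130.22) + 0.75(90.62) = 378.81
C3: 1.0(96.26) - 1.6(15.79) = 71.00
C4: 1.2(96.26) + 1.5(108.10) = 277.66
C5: 1.4(96.26) + 0.6(15.79) + 0.3(108.10) + 0.3(130.22) = 215.73
The controlling combination is 1, giving 392.52 kip·ft.

392.52 kip·ft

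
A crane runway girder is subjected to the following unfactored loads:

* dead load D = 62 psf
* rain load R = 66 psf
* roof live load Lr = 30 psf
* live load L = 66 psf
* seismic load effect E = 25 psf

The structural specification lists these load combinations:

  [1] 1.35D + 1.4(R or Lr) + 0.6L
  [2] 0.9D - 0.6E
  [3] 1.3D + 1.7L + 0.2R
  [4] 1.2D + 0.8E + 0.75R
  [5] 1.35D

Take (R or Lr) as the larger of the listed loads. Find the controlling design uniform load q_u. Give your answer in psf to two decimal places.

(R or Lr) → R = 66 psf.
[1] 1.35(62) + 1.4(66) + 0.6(66) = 83.70 + 92.40 + 39.60 = 215.70
[2] 0.9(62) - 0.6(25) = 55.80 - 15.00 = 40.80
[3] 1.3(62) + 1.7(66) + 0.2(66) = 80.60 + 112.20 + 13.20 = 206.00
[4] 1.2(62) + 0.8(25) + 0.75(66) = 74.40 + 20.00 + 49.50 = 143.90
[5] 1.35(62) = 83.70
The controlling combination is 1, giving 215.70 psf.

215.70 psf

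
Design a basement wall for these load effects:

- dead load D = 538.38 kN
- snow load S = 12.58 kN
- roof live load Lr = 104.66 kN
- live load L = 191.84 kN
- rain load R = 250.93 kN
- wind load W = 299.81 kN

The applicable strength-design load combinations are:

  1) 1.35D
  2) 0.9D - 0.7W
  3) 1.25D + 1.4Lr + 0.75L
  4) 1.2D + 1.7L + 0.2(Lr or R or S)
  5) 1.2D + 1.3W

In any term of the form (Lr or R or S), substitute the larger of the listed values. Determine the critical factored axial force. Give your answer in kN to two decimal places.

1035.81 kN

(Lr or R or S) → R = 250.93 kN.
1) 1.35(538.38) = 726.81
2) 0.9(538.38) - 0.7(299.81) = 274.68
3) 1.25(538.38) + 1.4(104.66) + 0.75(191.84) = 963.38
4) 1.2(538.38) + 1.7(191.84) + 0.2(250.93) = 1022.37
5) 1.2(538.38) + 1.3(299.81) = 1035.81
Combination 5 governs: N_u = 1035.81 kN.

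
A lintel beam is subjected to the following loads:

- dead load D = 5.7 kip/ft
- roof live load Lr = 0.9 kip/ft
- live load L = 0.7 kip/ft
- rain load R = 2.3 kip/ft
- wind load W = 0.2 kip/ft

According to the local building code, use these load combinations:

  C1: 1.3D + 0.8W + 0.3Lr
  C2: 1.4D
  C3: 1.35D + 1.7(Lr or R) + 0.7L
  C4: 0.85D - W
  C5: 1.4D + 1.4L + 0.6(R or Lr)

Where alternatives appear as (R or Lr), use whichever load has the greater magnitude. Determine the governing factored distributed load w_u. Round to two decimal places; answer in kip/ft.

12.10 kip/ft

(Lr or R) → R = 2.3 kip/ft; (R or Lr) → R = 2.3 kip/ft.
C1: 1.3(5.7) + 0.8(0.2) + 0.3(0.9) = 7.41 + 0.16 + 0.27 = 7.84
C2: 1.4(5.7) = 7.98
C3: 1.35(5.7) + 1.7(2.3) + 0.7(0.7) = 7.70 + 3.91 + 0.49 = 12.10
C4: 0.85(5.7) - 1.0(0.2) = 4.85 - 0.20 = 4.65
C5: 1.4(5.7) + 1.4(0.7) + 0.6(2.3) = 7.98 + 0.98 + 1.38 = 10.34
The controlling combination is 3, giving 12.10 kip/ft.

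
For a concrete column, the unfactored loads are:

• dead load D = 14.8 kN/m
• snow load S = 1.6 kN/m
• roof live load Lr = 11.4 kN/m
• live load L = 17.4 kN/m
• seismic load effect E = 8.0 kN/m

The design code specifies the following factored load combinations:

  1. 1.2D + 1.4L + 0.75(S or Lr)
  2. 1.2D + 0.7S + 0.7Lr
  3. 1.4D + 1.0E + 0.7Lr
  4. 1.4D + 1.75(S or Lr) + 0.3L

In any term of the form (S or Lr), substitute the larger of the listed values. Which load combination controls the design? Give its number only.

(S or Lr) → Lr = 11.4 kN/m.
1. 1.2(14.8) + 1.4(17.4) + 0.75(11.4) = 17.76 + 24.36 + 8.55 = 50.67
2. 1.2(14.8) + 0.7(1.6) + 0.7(11.4) = 17.76 + 1.12 + 7.98 = 26.86
3. 1.4(14.8) + 1.0(8.0) + 0.7(11.4) = 20.72 + 8.00 + 7.98 = 36.70
4. 1.4(14.8) + 1.75(11.4) + 0.3(17.4) = 20.72 + 19.95 + 5.22 = 45.89
The largest value is 50.67 kN/m from combination 1.

Combination 1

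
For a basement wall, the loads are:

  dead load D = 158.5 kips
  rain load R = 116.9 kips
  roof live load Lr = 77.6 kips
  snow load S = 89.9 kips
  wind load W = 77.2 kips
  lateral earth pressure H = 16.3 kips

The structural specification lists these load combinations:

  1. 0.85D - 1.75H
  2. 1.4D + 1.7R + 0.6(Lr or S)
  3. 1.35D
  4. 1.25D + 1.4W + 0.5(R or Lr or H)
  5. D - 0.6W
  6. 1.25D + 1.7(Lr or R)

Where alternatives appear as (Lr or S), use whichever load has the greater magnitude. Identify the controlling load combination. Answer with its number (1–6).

(Lr or S) → S = 89.9 kips; (R or Lr or H) → R = 116.9 kips; (Lr or R) → R = 116.9 kips.
1. 0.85(158.5) - 1.75(16.3) = 134.7 - 28.5 = 106.2
2. 1.4(158.5) + 1.7(116.9) + 0.6(89.9) = 474.6
3. 1.35(158.5) = 214.0
4. 1.25(158.5) + 1.4(77.2) + 0.5(116.9) = 198.1 + 108.1 + 58.5 = 364.7
5. 1.0(158.5) - 0.6(77.2) = 158.5 - 46.3 = 112.2
6. 1.25(158.5) + 1.7(116.9) = 396.9
The largest value is 474.6 kips from combination 2.

Combination 2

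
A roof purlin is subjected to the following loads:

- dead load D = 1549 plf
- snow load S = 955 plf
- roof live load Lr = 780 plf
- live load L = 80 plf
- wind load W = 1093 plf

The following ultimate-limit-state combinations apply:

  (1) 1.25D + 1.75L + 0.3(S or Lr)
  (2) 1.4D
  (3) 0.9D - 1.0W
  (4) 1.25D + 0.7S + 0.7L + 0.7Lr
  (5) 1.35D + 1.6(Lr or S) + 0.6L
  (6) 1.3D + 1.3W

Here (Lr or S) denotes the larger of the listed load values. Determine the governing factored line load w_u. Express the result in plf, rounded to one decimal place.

3667.2 plf

(S or Lr) → S = 955 plf; (Lr or S) → S = 955 plf.
(1) 1.25(1549) + 1.75(80) + 0.3(955) = 2362.8
(2) 1.4(1549) = 2168.6
(3) 0.9(1549) - 1.0(1093) = 301.1
(4) 1.25(1549) + 0.7(955) + 0.7(80) + 0.7(780) = 3206.8
(5) 1.35(1549) + 1.6(955) + 0.6(80) = 3667.2
(6) 1.3(1549) + 1.3(1093) = 3434.6
Maximum is from combination 5.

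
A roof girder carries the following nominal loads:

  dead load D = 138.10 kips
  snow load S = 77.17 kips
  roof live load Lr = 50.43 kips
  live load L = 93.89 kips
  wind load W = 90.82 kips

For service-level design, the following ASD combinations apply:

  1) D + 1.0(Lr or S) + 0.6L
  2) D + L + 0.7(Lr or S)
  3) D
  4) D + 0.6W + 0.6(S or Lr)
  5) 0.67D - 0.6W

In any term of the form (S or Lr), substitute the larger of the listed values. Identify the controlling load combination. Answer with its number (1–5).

Combination 2

(Lr or S) → S = 77.17 kips; (S or Lr) → S = 77.17 kips.
1) 1.0(138.10) + 1.0(77.17) + 0.6(93.89) = 138.10 + 77.17 + 56.33 = 271.60
2) 1.0(138.10) + 1.0(93.89) + 0.7(77.17) = 138.10 + 93.89 + 54.02 = 286.01
3) 1.0(138.10) = 138.10
4) 1.0(138.10) + 0.6(90.82) + 0.6(77.17) = 138.10 + 54.49 + 46.30 = 238.89
5) 0.67(138.10) - 0.6(90.82) = 92.53 - 54.49 = 38.04
The largest value is 286.01 kips from combination 2.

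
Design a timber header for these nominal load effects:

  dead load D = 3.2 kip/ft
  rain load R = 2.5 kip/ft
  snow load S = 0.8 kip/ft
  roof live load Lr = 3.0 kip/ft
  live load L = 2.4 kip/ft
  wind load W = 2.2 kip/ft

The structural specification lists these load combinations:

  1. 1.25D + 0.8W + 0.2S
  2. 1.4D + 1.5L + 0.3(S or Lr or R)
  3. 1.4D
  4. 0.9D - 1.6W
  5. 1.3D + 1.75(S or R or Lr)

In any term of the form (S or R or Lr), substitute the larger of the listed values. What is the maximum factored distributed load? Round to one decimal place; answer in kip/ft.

9.4 kip/ft

(S or Lr or R) → Lr = 3.0 kip/ft; (S or R or Lr) → Lr = 3.0 kip/ft.
1. 1.25(3.2) + 0.8(2.2) + 0.2(0.8) = 5.9
2. 1.4(3.2) + 1.5(2.4) + 0.3(3.0) = 9.0
3. 1.4(3.2) = 4.5
4. 0.9(3.2) - 1.6(2.2) = -0.6
5. 1.3(3.2) + 1.75(3.0) = 9.4
Maximum is from combination 5.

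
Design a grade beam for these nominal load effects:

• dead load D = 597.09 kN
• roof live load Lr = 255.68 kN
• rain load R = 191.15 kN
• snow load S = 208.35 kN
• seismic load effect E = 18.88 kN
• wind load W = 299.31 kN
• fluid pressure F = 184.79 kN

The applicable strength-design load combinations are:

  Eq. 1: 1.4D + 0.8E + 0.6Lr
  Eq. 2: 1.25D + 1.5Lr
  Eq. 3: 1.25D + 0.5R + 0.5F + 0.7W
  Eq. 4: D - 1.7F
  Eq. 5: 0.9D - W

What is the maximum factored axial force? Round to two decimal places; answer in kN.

Eq. 1: 1.4(597.09) + 0.8(18.88) + 0.6(255.68) = 1004.44
Eq. 2: 1.25(597.09) + 1.5(255.68) = 1129.88
Eq. 3: 1.25(597.09) + 0.5(191.15) + 0.5(184.79) + 0.7(299.31) = 1143.85
Eq. 4: 1.0(597.09) - 1.7(184.79) = 282.95
Eq. 5: 0.9(597.09) - 1.0(299.31) = 238.07
Combination 3 governs: N_u = 1143.85 kN.

1143.85 kN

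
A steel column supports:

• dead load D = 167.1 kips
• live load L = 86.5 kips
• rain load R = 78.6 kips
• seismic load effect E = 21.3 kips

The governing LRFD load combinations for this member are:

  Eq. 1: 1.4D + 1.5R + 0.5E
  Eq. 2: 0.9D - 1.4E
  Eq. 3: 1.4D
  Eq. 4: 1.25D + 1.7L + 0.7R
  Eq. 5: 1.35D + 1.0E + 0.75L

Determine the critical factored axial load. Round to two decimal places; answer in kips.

Eq. 1: 1.4(167.1) + 1.5(78.6) + 0.5(21.3) = 362.49
Eq. 2: 0.9(167.1) - 1.4(21.3) = 120.57
Eq. 3: 1.4(167.1) = 233.94
Eq. 4: 1.25(167.1) + 1.7(86.5) + 0.7(78.6) = 410.95
Eq. 5: 1.35(167.1) + 1.0(21.3) + 0.75(86.5) = 311.76
The controlling combination is 4, giving 410.95 kips.

410.95 kips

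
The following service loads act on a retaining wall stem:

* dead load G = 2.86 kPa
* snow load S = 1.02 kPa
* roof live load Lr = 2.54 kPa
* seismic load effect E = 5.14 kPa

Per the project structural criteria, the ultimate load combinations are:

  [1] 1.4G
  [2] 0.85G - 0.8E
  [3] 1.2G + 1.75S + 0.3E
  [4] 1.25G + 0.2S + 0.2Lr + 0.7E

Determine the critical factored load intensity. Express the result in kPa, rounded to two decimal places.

[1] 1.4(2.86) = 4.00
[2] 0.85(2.86) - 0.8(5.14) = 2.43 - 4.11 = -1.68
[3] 1.2(2.86) + 1.75(1.02) + 0.3(5.14) = 3.43 + 1.79 + 1.54 = 6.76
[4] 1.25(2.86) + 0.2(1.02) + 0.2(2.54) + 0.7(5.14) = 3.58 + 0.20 + 0.51 + 3.60 = 7.89
Maximum is from combination 4.

7.89 kPa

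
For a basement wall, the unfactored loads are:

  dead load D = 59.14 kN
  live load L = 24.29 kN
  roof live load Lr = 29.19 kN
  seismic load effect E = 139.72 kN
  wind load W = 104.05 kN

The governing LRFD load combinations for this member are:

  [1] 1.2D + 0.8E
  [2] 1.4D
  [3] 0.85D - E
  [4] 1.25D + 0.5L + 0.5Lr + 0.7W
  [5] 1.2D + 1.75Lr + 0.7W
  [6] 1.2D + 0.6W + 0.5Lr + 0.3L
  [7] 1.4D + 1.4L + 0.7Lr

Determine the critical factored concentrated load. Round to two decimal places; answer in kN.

194.89 kN

[1] 1.2(59.14) + 0.8(139.72) = 182.74
[2] 1.4(59.14) = 82.80
[3] 0.85(59.14) - 1.0(139.72) = 50.27 - 139.72 = -89.45
[4] 1.25(59.14) + 0.5(24.29) + 0.5(29.19) + 0.7(104.05) = 173.50
[5] 1.2(59.14) + 1.75(29.19) + 0.7(104.05) = 70.97 + 51.08 + 72.84 = 194.89
[6] 1.2(59.14) + 0.6(104.05) + 0.5(29.19) + 0.3(24.29) = 155.28
[7] 1.4(59.14) + 1.4(24.29) + 0.7(29.19) = 82.80 + 34.01 + 20.43 = 137.24
Combination 5 governs: P_u = 194.89 kN.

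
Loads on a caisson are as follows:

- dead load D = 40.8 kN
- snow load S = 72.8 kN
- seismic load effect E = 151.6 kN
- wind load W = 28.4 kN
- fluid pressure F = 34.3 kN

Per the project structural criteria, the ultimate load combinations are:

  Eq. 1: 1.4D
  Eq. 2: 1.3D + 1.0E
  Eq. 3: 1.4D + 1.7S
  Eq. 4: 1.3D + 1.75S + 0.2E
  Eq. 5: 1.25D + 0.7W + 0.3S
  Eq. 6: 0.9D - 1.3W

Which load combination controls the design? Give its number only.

Combination 4

Eq. 1: 1.4(40.8) = 57.12
Eq. 2: 1.3(40.8) + 1.0(151.6) = 204.64
Eq. 3: 1.4(40.8) + 1.7(72.8) = 180.88
Eq. 4: 1.3(40.8) + 1.75(72.8) + 0.2(151.6) = 210.76
Eq. 5: 1.25(40.8) + 0.7(28.4) + 0.3(72.8) = 92.72
Eq. 6: 0.9(40.8) - 1.3(28.4) = -0.20
The largest value is 210.76 kN from combination 4.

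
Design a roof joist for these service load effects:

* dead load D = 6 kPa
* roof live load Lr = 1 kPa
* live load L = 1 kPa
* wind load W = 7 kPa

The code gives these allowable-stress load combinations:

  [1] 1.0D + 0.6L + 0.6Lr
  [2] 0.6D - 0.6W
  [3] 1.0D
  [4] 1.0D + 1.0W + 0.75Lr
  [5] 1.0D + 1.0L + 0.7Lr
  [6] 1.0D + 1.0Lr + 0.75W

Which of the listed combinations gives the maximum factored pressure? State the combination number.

Combination 4

[1] 1.0(6) + 0.6(1) + 0.6(1) = 7.20
[2] 0.6(6) - 0.6(7) = -0.60
[3] 1.0(6) = 6.00
[4] 1.0(6) + 1.0(7) + 0.75(1) = 13.75
[5] 1.0(6) + 1.0(1) + 0.7(1) = 7.70
[6] 1.0(6) + 1.0(1) + 0.75(7) = 12.25
The largest value is 13.75 kPa from combination 4.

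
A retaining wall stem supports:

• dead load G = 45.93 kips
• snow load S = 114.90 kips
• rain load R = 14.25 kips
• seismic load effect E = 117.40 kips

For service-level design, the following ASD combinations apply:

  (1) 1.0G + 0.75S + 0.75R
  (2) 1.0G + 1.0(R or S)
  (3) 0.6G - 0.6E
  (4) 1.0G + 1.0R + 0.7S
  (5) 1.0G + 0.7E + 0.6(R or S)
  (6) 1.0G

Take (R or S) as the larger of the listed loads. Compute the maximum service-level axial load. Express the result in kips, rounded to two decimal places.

197.05 kips

(R or S) → S = 114.90 kips.
(1) 1.0(45.93) + 0.75(114.90) + 0.75(14.25) = 142.79
(2) 1.0(45.93) + 1.0(114.90) = 45.93 + 114.90 = 160.83
(3) 0.6(45.93) - 0.6(117.40) = 27.56 - 70.44 = -42.88
(4) 1.0(45.93) + 1.0(14.25) + 0.7(114.90) = 45.93 + 14.25 + 80.43 = 140.61
(5) 1.0(45.93) + 0.7(117.40) + 0.6(114.90) = 45.93 + 82.18 + 68.94 = 197.05
(6) 1.0(45.93) = 45.93
The controlling combination is 5, giving 197.05 kips.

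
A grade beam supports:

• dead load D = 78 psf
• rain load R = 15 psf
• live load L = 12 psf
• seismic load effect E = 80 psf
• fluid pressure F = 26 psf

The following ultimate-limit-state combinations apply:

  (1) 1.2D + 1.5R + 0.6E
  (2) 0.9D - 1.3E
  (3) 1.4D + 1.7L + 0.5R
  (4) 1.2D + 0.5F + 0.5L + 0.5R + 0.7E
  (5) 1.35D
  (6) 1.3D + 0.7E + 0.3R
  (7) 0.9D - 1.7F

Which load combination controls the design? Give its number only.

Combination 4

(1) 1.2(78) + 1.5(15) + 0.6(80) = 93.60 + 22.50 + 48.00 = 164.10
(2) 0.9(78) - 1.3(80) = 70.20 - 104.00 = -33.80
(3) 1.4(78) + 1.7(12) + 0.5(15) = 109.20 + 20.40 + 7.50 = 137.10
(4) 1.2(78) + 0.5(26) + 0.5(12) + 0.5(15) + 0.7(80) = 93.60 + 13.00 + 6.00 + 7.50 + 56.00 = 176.10
(5) 1.35(78) = 105.30
(6) 1.3(78) + 0.7(80) + 0.3(15) = 101.40 + 56.00 + 4.50 = 161.90
(7) 0.9(78) - 1.7(26) = 70.20 - 44.20 = 26.00
The largest value is 176.10 psf from combination 4.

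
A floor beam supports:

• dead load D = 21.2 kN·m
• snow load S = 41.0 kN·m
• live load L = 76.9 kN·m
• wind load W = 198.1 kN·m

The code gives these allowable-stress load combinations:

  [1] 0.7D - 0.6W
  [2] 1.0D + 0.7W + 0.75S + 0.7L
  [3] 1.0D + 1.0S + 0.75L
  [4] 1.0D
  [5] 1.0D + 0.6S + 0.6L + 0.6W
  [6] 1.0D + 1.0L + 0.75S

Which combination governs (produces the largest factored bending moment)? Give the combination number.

Combination 2

[1] 0.7(21.2) - 0.6(198.1) = 14.84 - 118.86 = -104.02
[2] 1.0(21.2) + 0.7(198.1) + 0.75(41.0) + 0.7(76.9) = 21.20 + 138.67 + 30.75 + 53.83 = 244.45
[3] 1.0(21.2) + 1.0(41.0) + 0.75(76.9) = 21.20 + 41.00 + 57.68 = 119.88
[4] 1.0(21.2) = 21.20
[5] 1.0(21.2) + 0.6(41.0) + 0.6(76.9) + 0.6(198.1) = 21.20 + 24.60 + 46.14 + 118.86 = 210.80
[6] 1.0(21.2) + 1.0(76.9) + 0.75(41.0) = 21.20 + 76.90 + 30.75 = 128.85
The largest value is 244.45 kN·m from combination 2.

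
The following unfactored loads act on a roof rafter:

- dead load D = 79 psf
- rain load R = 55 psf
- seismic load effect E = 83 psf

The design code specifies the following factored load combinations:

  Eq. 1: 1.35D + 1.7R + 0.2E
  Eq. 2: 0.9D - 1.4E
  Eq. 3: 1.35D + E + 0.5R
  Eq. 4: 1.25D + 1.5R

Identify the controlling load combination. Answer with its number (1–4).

Combination 3

Eq. 1: 1.35(79) + 1.7(55) + 0.2(83) = 106.65 + 93.50 + 16.60 = 216.75
Eq. 2: 0.9(79) - 1.4(83) = 71.10 - 116.20 = -45.10
Eq. 3: 1.35(79) + 1.0(83) + 0.5(55) = 106.65 + 83.00 + 27.50 = 217.15
Eq. 4: 1.25(79) + 1.5(55) = 98.75 + 82.50 = 181.25
The largest value is 217.15 psf from combination 3.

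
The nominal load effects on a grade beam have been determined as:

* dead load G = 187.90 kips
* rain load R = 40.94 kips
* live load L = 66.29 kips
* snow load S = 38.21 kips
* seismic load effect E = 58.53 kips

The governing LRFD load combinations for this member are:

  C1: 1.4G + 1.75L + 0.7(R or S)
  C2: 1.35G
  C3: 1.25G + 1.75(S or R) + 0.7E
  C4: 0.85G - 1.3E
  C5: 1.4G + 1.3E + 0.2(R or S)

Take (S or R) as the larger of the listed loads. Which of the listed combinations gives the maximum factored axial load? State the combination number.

Combination 1

(R or S) → R = 40.94 kips; (S or R) → R = 40.94 kips.
C1: 1.4(187.90) + 1.75(66.29) + 0.7(40.94) = 263.06 + 116.01 + 28.66 = 407.73
C2: 1.35(187.90) = 253.67
C3: 1.25(187.90) + 1.75(40.94) + 0.7(58.53) = 347.49
C4: 0.85(187.90) - 1.3(58.53) = 159.72 - 76.09 = 83.63
C5: 1.4(187.90) + 1.3(58.53) + 0.2(40.94) = 263.06 + 76.09 + 8.19 = 347.34
The largest value is 407.73 kips from combination 1.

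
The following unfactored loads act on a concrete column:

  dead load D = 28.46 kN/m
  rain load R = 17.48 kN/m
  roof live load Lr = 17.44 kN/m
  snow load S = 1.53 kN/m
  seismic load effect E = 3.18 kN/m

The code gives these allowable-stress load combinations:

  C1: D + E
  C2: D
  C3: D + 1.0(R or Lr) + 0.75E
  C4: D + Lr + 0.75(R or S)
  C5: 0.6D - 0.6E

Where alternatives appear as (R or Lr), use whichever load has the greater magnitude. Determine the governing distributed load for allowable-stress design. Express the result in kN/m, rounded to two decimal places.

59.01 kN/m

(R or Lr) → R = 17.48 kN/m; (R or S) → R = 17.48 kN/m.
C1: 1.0(28.46) + 1.0(3.18) = 28.46 + 3.18 = 31.64
C2: 1.0(28.46) = 28.46
C3: 1.0(28.46) + 1.0(17.48) + 0.75(3.18) = 28.46 + 17.48 + 2.39 = 48.33
C4: 1.0(28.46) + 1.0(17.44) + 0.75(17.48) = 28.46 + 17.44 + 13.11 = 59.01
C5: 0.6(28.46) - 0.6(3.18) = 17.08 - 1.91 = 15.17
The controlling combination is 4, giving 59.01 kN/m.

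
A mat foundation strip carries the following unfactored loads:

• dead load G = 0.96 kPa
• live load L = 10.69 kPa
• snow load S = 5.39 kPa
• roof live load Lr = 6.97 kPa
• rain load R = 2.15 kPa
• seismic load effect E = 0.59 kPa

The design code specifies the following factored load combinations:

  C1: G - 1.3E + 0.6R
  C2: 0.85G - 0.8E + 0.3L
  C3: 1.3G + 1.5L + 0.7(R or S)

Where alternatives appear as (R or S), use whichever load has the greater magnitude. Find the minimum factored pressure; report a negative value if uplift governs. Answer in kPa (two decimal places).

1.48 kPa

(R or S) → S = 5.39 kPa.
C1: 1.0(0.96) - 1.3(0.59) + 0.6(2.15) = 0.96 - 0.77 + 1.29 = 1.48
C2: 0.85(0.96) - 0.8(0.59) + 0.3(10.69) = 3.55
C3: 1.3(0.96) + 1.5(10.69) + 0.7(5.39) = 1.25 + 16.04 + 3.77 = 21.06
Combination 1 gives the minimum: 1.48 kPa.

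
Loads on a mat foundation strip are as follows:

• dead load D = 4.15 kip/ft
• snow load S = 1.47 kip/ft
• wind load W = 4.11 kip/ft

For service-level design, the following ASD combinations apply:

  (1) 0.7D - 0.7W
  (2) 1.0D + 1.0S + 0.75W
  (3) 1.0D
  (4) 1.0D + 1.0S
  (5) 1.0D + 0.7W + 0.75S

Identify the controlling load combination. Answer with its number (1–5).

Combination 2

(1) 0.7(4.15) - 0.7(4.11) = 0.03
(2) 1.0(4.15) + 1.0(1.47) + 0.75(4.11) = 8.70
(3) 1.0(4.15) = 4.15
(4) 1.0(4.15) + 1.0(1.47) = 5.62
(5) 1.0(4.15) + 0.7(4.11) + 0.75(1.47) = 8.13
The largest value is 8.70 kip/ft from combination 2.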